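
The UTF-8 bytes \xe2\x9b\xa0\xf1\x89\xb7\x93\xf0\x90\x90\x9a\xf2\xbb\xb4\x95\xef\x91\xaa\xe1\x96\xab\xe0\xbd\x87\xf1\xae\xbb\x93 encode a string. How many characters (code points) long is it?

Byte at offset 0: 0xE2 = 11100010 → 3-byte char (#1). Advance 3.
Byte at offset 3: 0xF1 = 11110001 → 4-byte char (#2). Advance 4.
Byte at offset 7: 0xF0 = 11110000 → 4-byte char (#3). Advance 4.
Byte at offset 11: 0xF2 = 11110010 → 4-byte char (#4). Advance 4.
Byte at offset 15: 0xEF = 11101111 → 3-byte char (#5). Advance 3.
Byte at offset 18: 0xE1 = 11100001 → 3-byte char (#6). Advance 3.
Byte at offset 21: 0xE0 = 11100000 → 3-byte char (#7). Advance 3.
Byte at offset 24: 0xF1 = 11110001 → 4-byte char (#8). Advance 4.
Reached end at offset 28 after 8 code points.

8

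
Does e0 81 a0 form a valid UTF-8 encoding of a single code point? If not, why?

invalid (overlong encoding)

Leading byte 0xE0 = 11100000 → 3-byte form.
Continuation bytes all match 10xxxxxx. Payload decodes to 0x60.
But 0x60 < 0x800, the minimum for a 3-byte sequence — this is an overlong encoding.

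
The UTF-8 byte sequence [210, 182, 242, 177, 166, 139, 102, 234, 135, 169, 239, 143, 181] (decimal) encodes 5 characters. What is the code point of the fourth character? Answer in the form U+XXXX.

Offset 0: leading byte 0xD2 = 11010010 → 2-byte char #1 = D2 B6.
Offset 2: leading byte 0xF2 = 11110010 → 4-byte char #2 = F2 B1 A6 8B.
Offset 6: leading byte 0x66 = 01100110 → 1-byte char #3 = 66.
Offset 7: leading byte 0xEA = 11101010 → 3-byte char #4 = EA 87 A9.
Leading byte 0xEA = 11101010 matches 1110xxxx → 3-byte sequence.
Byte 1: 0xEA = 11101010, payload 1010 (4 bits).
Byte 2: 0x87 = 10000111 (10xxxxxx ✓), payload 000111.
Byte 3: 0xA9 = 10101001 (10xxxxxx ✓), payload 101001.
Concatenate: 1010000111101001 = 0xA1E9 (16 bits → U+A1E9).

U+A1E9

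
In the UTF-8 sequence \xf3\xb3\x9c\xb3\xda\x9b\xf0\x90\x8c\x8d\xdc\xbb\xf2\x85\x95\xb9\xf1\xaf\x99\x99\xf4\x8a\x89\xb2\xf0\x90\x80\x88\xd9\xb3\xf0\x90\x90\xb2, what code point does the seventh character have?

Offset 0: leading byte 0xF3 = 11110011 → 4-byte char #1 = F3 B3 9C B3.
Offset 4: leading byte 0xDA = 11011010 → 2-byte char #2 = DA 9B.
Offset 6: leading byte 0xF0 = 11110000 → 4-byte char #3 = F0 90 8C 8D.
Offset 10: leading byte 0xDC = 11011100 → 2-byte char #4 = DC BB.
Offset 12: leading byte 0xF2 = 11110010 → 4-byte char #5 = F2 85 95 B9.
Offset 16: leading byte 0xF1 = 11110001 → 4-byte char #6 = F1 AF 99 99.
Offset 20: leading byte 0xF4 = 11110100 → 4-byte char #7 = F4 8A 89 B2.
Leading byte 0xF4 = 11110100 matches 11110xxx → 4-byte sequence.
Byte 1: 0xF4 = 11110100, payload 100 (3 bits).
Byte 2: 0x8A = 10001010 (10xxxxxx ✓), payload 001010.
Byte 3: 0x89 = 10001001 (10xxxxxx ✓), payload 001001.
Byte 4: 0xB2 = 10110010 (10xxxxxx ✓), payload 110010.
Concatenate: 100001010001001110010 = 0x10A272 (21 bits → U+10A272).

U+10A272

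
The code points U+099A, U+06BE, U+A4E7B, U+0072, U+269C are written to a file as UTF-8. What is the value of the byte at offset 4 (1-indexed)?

1-indexed offset 4 is 0-indexed offset 3.
U+099A → 3-byte form E0 A6 9A at offsets 0–2.
U+06BE → 2-byte form DA BE at offsets 3–4.
Offset 3 falls in char 2's range; it's byte 1 of DA BE = 0xDA.

0xDA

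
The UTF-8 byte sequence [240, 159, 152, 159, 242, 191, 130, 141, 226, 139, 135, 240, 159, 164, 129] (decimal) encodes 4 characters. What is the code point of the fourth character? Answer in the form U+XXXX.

U+1F901

Offset 0: leading byte 0xF0 = 11110000 → 4-byte char #1 = F0 9F 98 9F.
Offset 4: leading byte 0xF2 = 11110010 → 4-byte char #2 = F2 BF 82 8D.
Offset 8: leading byte 0xE2 = 11100010 → 3-byte char #3 = E2 8B 87.
Offset 11: leading byte 0xF0 = 11110000 → 4-byte char #4 = F0 9F A4 81.
Leading byte 0xF0 = 11110000 matches 11110xxx → 4-byte sequence.
Byte 1: 0xF0 = 11110000, payload 000 (3 bits).
Byte 2: 0x9F = 10011111 (10xxxxxx ✓), payload 011111.
Byte 3: 0xA4 = 10100100 (10xxxxxx ✓), payload 100100.
Byte 4: 0x81 = 10000001 (10xxxxxx ✓), payload 000001.
Concatenate: 000011111100100000001 = 0x1F901 (21 bits → U+1F901).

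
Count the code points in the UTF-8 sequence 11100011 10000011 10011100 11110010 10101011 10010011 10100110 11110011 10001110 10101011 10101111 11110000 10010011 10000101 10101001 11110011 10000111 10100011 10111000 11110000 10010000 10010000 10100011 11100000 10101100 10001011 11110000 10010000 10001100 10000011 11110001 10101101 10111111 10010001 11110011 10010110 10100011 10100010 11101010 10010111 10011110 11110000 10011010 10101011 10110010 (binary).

Byte at offset 0: 0xE3 = 11100011 → 3-byte char (#1). Advance 3.
Byte at offset 3: 0xF2 = 11110010 → 4-byte char (#2). Advance 4.
Byte at offset 7: 0xF3 = 11110011 → 4-byte char (#3). Advance 4.
Byte at offset 11: 0xF0 = 11110000 → 4-byte char (#4). Advance 4.
Byte at offset 15: 0xF3 = 11110011 → 4-byte char (#5). Advance 4.
Byte at offset 19: 0xF0 = 11110000 → 4-byte char (#6). Advance 4.
Byte at offset 23: 0xE0 = 11100000 → 3-byte char (#7). Advance 3.
Byte at offset 26: 0xF0 = 11110000 → 4-byte char (#8). Advance 4.
Byte at offset 30: 0xF1 = 11110001 → 4-byte char (#9). Advance 4.
Byte at offset 34: 0xF3 = 11110011 → 4-byte char (#10). Advance 4.
Byte at offset 38: 0xEA = 11101010 → 3-byte char (#11). Advance 3.
Byte at offset 41: 0xF0 = 11110000 → 4-byte char (#12). Advance 4.
Reached end at offset 45 after 12 code points.

12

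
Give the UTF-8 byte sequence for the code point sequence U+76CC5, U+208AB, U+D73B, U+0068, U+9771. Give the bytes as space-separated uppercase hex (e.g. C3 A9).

F1 B6 B3 85 F0 A0 A2 AB ED 9C BB 68 E9 9D B1

U+76CC5: 4-byte form → F1 B6 B3 85.
U+208AB: 4-byte form → F0 A0 A2 AB.
U+D73B: 3-byte form → ED 9C BB.
U+0068: 1-byte form → 68.
U+9771: 3-byte form → E9 9D B1.
Concatenated (15 bytes): F1 B6 B3 85 F0 A0 A2 AB ED 9C BB 68 E9 9D B1.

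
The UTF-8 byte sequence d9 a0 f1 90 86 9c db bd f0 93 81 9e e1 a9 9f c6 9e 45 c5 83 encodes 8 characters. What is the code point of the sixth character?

Offset 0: leading byte 0xD9 = 11011001 → 2-byte char #1 = D9 A0.
Offset 2: leading byte 0xF1 = 11110001 → 4-byte char #2 = F1 90 86 9C.
Offset 6: leading byte 0xDB = 11011011 → 2-byte char #3 = DB BD.
Offset 8: leading byte 0xF0 = 11110000 → 4-byte char #4 = F0 93 81 9E.
Offset 12: leading byte 0xE1 = 11100001 → 3-byte char #5 = E1 A9 9F.
Offset 15: leading byte 0xC6 = 11000110 → 2-byte char #6 = C6 9E.
Leading byte 0xC6 = 11000110 matches 110xxxxx → 2-byte sequence.
Byte 1: 0xC6 = 11000110, payload 00110 (5 bits).
Byte 2: 0x9E = 10011110 (10xxxxxx ✓), payload 011110.
Concatenate: 00110011110 = 0x19E (11 bits → U+019E).

U+019E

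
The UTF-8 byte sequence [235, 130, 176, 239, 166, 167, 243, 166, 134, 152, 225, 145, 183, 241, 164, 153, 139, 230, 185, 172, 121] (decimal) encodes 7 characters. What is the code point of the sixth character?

U+6E6C

Offset 0: leading byte 0xEB = 11101011 → 3-byte char #1 = EB 82 B0.
Offset 3: leading byte 0xEF = 11101111 → 3-byte char #2 = EF A6 A7.
Offset 6: leading byte 0xF3 = 11110011 → 4-byte char #3 = F3 A6 86 98.
Offset 10: leading byte 0xE1 = 11100001 → 3-byte char #4 = E1 91 B7.
Offset 13: leading byte 0xF1 = 11110001 → 4-byte char #5 = F1 A4 99 8B.
Offset 17: leading byte 0xE6 = 11100110 → 3-byte char #6 = E6 B9 AC.
Leading byte 0xE6 = 11100110 matches 1110xxxx → 3-byte sequence.
Byte 1: 0xE6 = 11100110, payload 0110 (4 bits).
Byte 2: 0xB9 = 10111001 (10xxxxxx ✓), payload 111001.
Byte 3: 0xAC = 10101100 (10xxxxxx ✓), payload 101100.
Concatenate: 0110111001101100 = 0x6E6C (16 bits → U+6E6C).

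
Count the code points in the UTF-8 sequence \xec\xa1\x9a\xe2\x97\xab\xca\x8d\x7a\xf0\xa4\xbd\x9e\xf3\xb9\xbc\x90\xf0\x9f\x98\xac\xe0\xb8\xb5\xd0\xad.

9

Byte at offset 0: 0xEC = 11101100 → 3-byte char (#1). Advance 3.
Byte at offset 3: 0xE2 = 11100010 → 3-byte char (#2). Advance 3.
Byte at offset 6: 0xCA = 11001010 → 2-byte char (#3). Advance 2.
Byte at offset 8: 0x7A = 01111010 → 1-byte char (#4). Advance 1.
Byte at offset 9: 0xF0 = 11110000 → 4-byte char (#5). Advance 4.
Byte at offset 13: 0xF3 = 11110011 → 4-byte char (#6). Advance 4.
Byte at offset 17: 0xF0 = 11110000 → 4-byte char (#7). Advance 4.
Byte at offset 21: 0xE0 = 11100000 → 3-byte char (#8). Advance 3.
Byte at offset 24: 0xD0 = 11010000 → 2-byte char (#9). Advance 2.
Reached end at offset 26 after 9 code points.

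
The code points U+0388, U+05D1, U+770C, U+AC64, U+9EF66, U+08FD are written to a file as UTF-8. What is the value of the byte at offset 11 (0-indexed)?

0x9E

U+0388 → 2-byte form CE 88 at offsets 0–1.
U+05D1 → 2-byte form D7 91 at offsets 2–3.
U+770C → 3-byte form E7 9C 8C at offsets 4–6.
U+AC64 → 3-byte form EA B1 A4 at offsets 7–9.
U+9EF66 → 4-byte form F2 9E BD A6 at offsets 10–13.
Offset 11 falls in char 5's range; it's byte 2 of F2 9E BD A6 = 0x9E.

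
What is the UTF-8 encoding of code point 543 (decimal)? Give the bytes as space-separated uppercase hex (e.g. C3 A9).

C8 9F

U+021F = 0x21F = 543 decimal. In range U+0080–U+07FF → 2-byte form: 110xxxxx 10xxxxxx.
Binary (11 bits): 01000011111.
Split 5+6: 01000 | 011111.
Byte 1: 11001000 = 0xC8.
Byte 2: 10011111 = 0x9F.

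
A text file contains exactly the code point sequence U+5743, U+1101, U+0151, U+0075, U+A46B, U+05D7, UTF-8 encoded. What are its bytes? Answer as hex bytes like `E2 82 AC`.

E5 9D 83 E1 84 81 C5 91 75 EA 91 AB D7 97

U+5743: 3-byte form → E5 9D 83.
U+1101: 3-byte form → E1 84 81.
U+0151: 2-byte form → C5 91.
U+0075: 1-byte form → 75.
U+A46B: 3-byte form → EA 91 AB.
U+05D7: 2-byte form → D7 97.
Concatenated (14 bytes): E5 9D 83 E1 84 81 C5 91 75 EA 91 AB D7 97.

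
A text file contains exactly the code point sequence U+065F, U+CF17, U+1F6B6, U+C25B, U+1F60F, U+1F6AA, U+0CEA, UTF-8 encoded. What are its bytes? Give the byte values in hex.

U+065F: 2-byte form → D9 9F.
U+CF17: 3-byte form → EC BC 97.
U+1F6B6: 4-byte form → F0 9F 9A B6.
U+C25B: 3-byte form → EC 89 9B.
U+1F60F: 4-byte form → F0 9F 98 8F.
U+1F6AA: 4-byte form → F0 9F 9A AA.
U+0CEA: 3-byte form → E0 B3 AA.
Concatenated (23 bytes): D9 9F EC BC 97 F0 9F 9A B6 EC 89 9B F0 9F 98 8F F0 9F 9A AA E0 B3 AA.

D9 9F EC BC 97 F0 9F 9A B6 EC 89 9B F0 9F 98 8F F0 9F 9A AA E0 B3 AA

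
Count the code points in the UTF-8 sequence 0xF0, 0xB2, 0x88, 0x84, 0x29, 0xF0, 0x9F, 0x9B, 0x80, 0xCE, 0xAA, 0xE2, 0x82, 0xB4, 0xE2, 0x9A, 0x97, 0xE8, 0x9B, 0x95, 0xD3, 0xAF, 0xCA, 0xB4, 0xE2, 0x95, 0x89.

10

Byte at offset 0: 0xF0 = 11110000 → 4-byte char (#1). Advance 4.
Byte at offset 4: 0x29 = 00101001 → 1-byte char (#2). Advance 1.
Byte at offset 5: 0xF0 = 11110000 → 4-byte char (#3). Advance 4.
Byte at offset 9: 0xCE = 11001110 → 2-byte char (#4). Advance 2.
Byte at offset 11: 0xE2 = 11100010 → 3-byte char (#5). Advance 3.
Byte at offset 14: 0xE2 = 11100010 → 3-byte char (#6). Advance 3.
Byte at offset 17: 0xE8 = 11101000 → 3-byte char (#7). Advance 3.
Byte at offset 20: 0xD3 = 11010011 → 2-byte char (#8). Advance 2.
Byte at offset 22: 0xCA = 11001010 → 2-byte char (#9). Advance 2.
Byte at offset 24: 0xE2 = 11100010 → 3-byte char (#10). Advance 3.
Reached end at offset 27 after 10 code points.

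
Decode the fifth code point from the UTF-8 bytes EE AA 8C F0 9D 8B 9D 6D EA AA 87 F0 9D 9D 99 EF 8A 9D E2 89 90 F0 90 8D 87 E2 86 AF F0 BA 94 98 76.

Offset 0: leading byte 0xEE = 11101110 → 3-byte char #1 = EE AA 8C.
Offset 3: leading byte 0xF0 = 11110000 → 4-byte char #2 = F0 9D 8B 9D.
Offset 7: leading byte 0x6D = 01101101 → 1-byte char #3 = 6D.
Offset 8: leading byte 0xEA = 11101010 → 3-byte char #4 = EA AA 87.
Offset 11: leading byte 0xF0 = 11110000 → 4-byte char #5 = F0 9D 9D 99.
Leading byte 0xF0 = 11110000 matches 11110xxx → 4-byte sequence.
Byte 1: 0xF0 = 11110000, payload 000 (3 bits).
Byte 2: 0x9D = 10011101 (10xxxxxx ✓), payload 011101.
Byte 3: 0x9D = 10011101 (10xxxxxx ✓), payload 011101.
Byte 4: 0x99 = 10011001 (10xxxxxx ✓), payload 011001.
Concatenate: 000011101011101011001 = 0x1D759 (21 bits → U+1D759).

U+1D759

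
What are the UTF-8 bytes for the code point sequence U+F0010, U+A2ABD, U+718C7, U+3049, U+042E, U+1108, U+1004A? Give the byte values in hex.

F3 B0 80 90 F2 A2 AA BD F1 B1 A3 87 E3 81 89 D0 AE E1 84 88 F0 90 81 8A

U+F0010: 4-byte form → F3 B0 80 90.
U+A2ABD: 4-byte form → F2 A2 AA BD.
U+718C7: 4-byte form → F1 B1 A3 87.
U+3049: 3-byte form → E3 81 89.
U+042E: 2-byte form → D0 AE.
U+1108: 3-byte form → E1 84 88.
U+1004A: 4-byte form → F0 90 81 8A.
Concatenated (24 bytes): F3 B0 80 90 F2 A2 AA BD F1 B1 A3 87 E3 81 89 D0 AE E1 84 88 F0 90 81 8A.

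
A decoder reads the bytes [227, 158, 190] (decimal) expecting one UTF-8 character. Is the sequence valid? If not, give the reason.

Leading byte 0xE3 = 11100011 → 3-byte form.
Continuation bytes 0x9E=10011110, 0xBE=10111110 all match 10xxxxxx.
Decoded value 0x37BE is ≥ 0x800 (shortest form) and not a surrogate.

valid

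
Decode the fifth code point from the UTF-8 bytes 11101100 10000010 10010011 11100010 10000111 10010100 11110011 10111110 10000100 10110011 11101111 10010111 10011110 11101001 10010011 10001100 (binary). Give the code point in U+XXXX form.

Offset 0: leading byte 0xEC = 11101100 → 3-byte char #1 = EC 82 93.
Offset 3: leading byte 0xE2 = 11100010 → 3-byte char #2 = E2 87 94.
Offset 6: leading byte 0xF3 = 11110011 → 4-byte char #3 = F3 BE 84 B3.
Offset 10: leading byte 0xEF = 11101111 → 3-byte char #4 = EF 97 9E.
Offset 13: leading byte 0xE9 = 11101001 → 3-byte char #5 = E9 93 8C.
Leading byte 0xE9 = 11101001 matches 1110xxxx → 3-byte sequence.
Byte 1: 0xE9 = 11101001, payload 1001 (4 bits).
Byte 2: 0x93 = 10010011 (10xxxxxx ✓), payload 010011.
Byte 3: 0x8C = 10001100 (10xxxxxx ✓), payload 001100.
Concatenate: 1001010011001100 = 0x94CC (16 bits → U+94CC).

U+94CC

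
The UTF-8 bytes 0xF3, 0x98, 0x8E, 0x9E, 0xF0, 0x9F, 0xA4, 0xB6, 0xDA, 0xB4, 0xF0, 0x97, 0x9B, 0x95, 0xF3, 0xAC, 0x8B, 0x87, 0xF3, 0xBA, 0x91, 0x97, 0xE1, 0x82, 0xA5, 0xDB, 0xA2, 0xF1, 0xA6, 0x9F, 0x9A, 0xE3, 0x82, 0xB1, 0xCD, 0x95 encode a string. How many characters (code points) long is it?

Byte at offset 0: 0xF3 = 11110011 → 4-byte char (#1). Advance 4.
Byte at offset 4: 0xF0 = 11110000 → 4-byte char (#2). Advance 4.
Byte at offset 8: 0xDA = 11011010 → 2-byte char (#3). Advance 2.
Byte at offset 10: 0xF0 = 11110000 → 4-byte char (#4). Advance 4.
Byte at offset 14: 0xF3 = 11110011 → 4-byte char (#5). Advance 4.
Byte at offset 18: 0xF3 = 11110011 → 4-byte char (#6). Advance 4.
Byte at offset 22: 0xE1 = 11100001 → 3-byte char (#7). Advance 3.
Byte at offset 25: 0xDB = 11011011 → 2-byte char (#8). Advance 2.
Byte at offset 27: 0xF1 = 11110001 → 4-byte char (#9). Advance 4.
Byte at offset 31: 0xE3 = 11100011 → 3-byte char (#10). Advance 3.
Byte at offset 34: 0xCD = 11001101 → 2-byte char (#11). Advance 2.
Reached end at offset 36 after 11 code points.

11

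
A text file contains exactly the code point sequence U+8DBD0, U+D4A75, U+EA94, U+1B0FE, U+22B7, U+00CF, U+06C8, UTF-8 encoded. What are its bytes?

F2 8D AF 90 F3 94 A9 B5 EE AA 94 F0 9B 83 BE E2 8A B7 C3 8F DB 88

U+8DBD0: 4-byte form → F2 8D AF 90.
U+D4A75: 4-byte form → F3 94 A9 B5.
U+EA94: 3-byte form → EE AA 94.
U+1B0FE: 4-byte form → F0 9B 83 BE.
U+22B7: 3-byte form → E2 8A B7.
U+00CF: 2-byte form → C3 8F.
U+06C8: 2-byte form → DB 88.
Concatenated (22 bytes): F2 8D AF 90 F3 94 A9 B5 EE AA 94 F0 9B 83 BE E2 8A B7 C3 8F DB 88.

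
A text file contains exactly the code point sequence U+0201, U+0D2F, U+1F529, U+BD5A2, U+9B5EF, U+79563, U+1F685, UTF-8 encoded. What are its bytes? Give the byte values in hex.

C8 81 E0 B4 AF F0 9F 94 A9 F2 BD 96 A2 F2 9B 97 AF F1 B9 95 A3 F0 9F 9A 85

U+0201: 2-byte form → C8 81.
U+0D2F: 3-byte form → E0 B4 AF.
U+1F529: 4-byte form → F0 9F 94 A9.
U+BD5A2: 4-byte form → F2 BD 96 A2.
U+9B5EF: 4-byte form → F2 9B 97 AF.
U+79563: 4-byte form → F1 B9 95 A3.
U+1F685: 4-byte form → F0 9F 9A 85.
Concatenated (25 bytes): C8 81 E0 B4 AF F0 9F 94 A9 F2 BD 96 A2 F2 9B 97 AF F1 B9 95 A3 F0 9F 9A 85.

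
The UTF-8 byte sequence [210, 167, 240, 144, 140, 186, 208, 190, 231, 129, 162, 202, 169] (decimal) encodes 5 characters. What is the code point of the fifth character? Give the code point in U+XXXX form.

U+02A9

Offset 0: leading byte 0xD2 = 11010010 → 2-byte char #1 = D2 A7.
Offset 2: leading byte 0xF0 = 11110000 → 4-byte char #2 = F0 90 8C BA.
Offset 6: leading byte 0xD0 = 11010000 → 2-byte char #3 = D0 BE.
Offset 8: leading byte 0xE7 = 11100111 → 3-byte char #4 = E7 81 A2.
Offset 11: leading byte 0xCA = 11001010 → 2-byte char #5 = CA A9.
Leading byte 0xCA = 11001010 matches 110xxxxx → 2-byte sequence.
Byte 1: 0xCA = 11001010, payload 01010 (5 bits).
Byte 2: 0xA9 = 10101001 (10xxxxxx ✓), payload 101001.
Concatenate: 01010101001 = 0x2A9 (11 bits → U+02A9).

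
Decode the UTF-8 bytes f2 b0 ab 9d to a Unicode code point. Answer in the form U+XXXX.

U+B0ADD

Leading byte 0xF2 = 11110010 matches 11110xxx → 4-byte sequence.
Byte 1: 0xF2 = 11110010, payload 010 (3 bits).
Byte 2: 0xB0 = 10110000 (10xxxxxx ✓), payload 110000.
Byte 3: 0xAB = 10101011 (10xxxxxx ✓), payload 101011.
Byte 4: 0x9D = 10011101 (10xxxxxx ✓), payload 011101.
Concatenate: 010110000101011011101 = 0xB0ADD (21 bits → U+B0ADD).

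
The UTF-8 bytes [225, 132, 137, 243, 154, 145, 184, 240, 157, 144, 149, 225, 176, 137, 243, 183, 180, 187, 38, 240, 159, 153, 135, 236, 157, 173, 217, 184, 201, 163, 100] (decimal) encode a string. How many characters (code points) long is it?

Byte at offset 0: 0xE1 = 11100001 → 3-byte char (#1). Advance 3.
Byte at offset 3: 0xF3 = 11110011 → 4-byte char (#2). Advance 4.
Byte at offset 7: 0xF0 = 11110000 → 4-byte char (#3). Advance 4.
Byte at offset 11: 0xE1 = 11100001 → 3-byte char (#4). Advance 3.
Byte at offset 14: 0xF3 = 11110011 → 4-byte char (#5). Advance 4.
Byte at offset 18: 0x26 = 00100110 → 1-byte char (#6). Advance 1.
Byte at offset 19: 0xF0 = 11110000 → 4-byte char (#7). Advance 4.
Byte at offset 23: 0xEC = 11101100 → 3-byte char (#8). Advance 3.
Byte at offset 26: 0xD9 = 11011001 → 2-byte char (#9). Advance 2.
Byte at offset 28: 0xC9 = 11001001 → 2-byte char (#10). Advance 2.
Byte at offset 30: 0x64 = 01100100 → 1-byte char (#11). Advance 1.
Reached end at offset 31 after 11 code points.

11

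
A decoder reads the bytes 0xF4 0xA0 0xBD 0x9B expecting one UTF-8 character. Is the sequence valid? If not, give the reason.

Leading byte 0xF4 = 11110100 → 4-byte form.
Payload = 0x120F5B, which exceeds U+10FFFF, the maximum Unicode code point. (Leading bytes F5–FF, or F4 followed by ≥ 0x90, are invalid.)

invalid (encodes a value above U+10FFFF)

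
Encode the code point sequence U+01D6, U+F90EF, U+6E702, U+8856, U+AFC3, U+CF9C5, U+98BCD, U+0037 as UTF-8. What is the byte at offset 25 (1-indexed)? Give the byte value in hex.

0x37

1-indexed offset 25 is 0-indexed offset 24.
U+01D6 → 2-byte form C7 96 at offsets 0–1.
U+F90EF → 4-byte form F3 B9 83 AF at offsets 2–5.
U+6E702 → 4-byte form F1 AE 9C 82 at offsets 6–9.
U+8856 → 3-byte form E8 A1 96 at offsets 10–12.
U+AFC3 → 3-byte form EA BF 83 at offsets 13–15.
U+CF9C5 → 4-byte form F3 8F A7 85 at offsets 16–19.
U+98BCD → 4-byte form F2 98 AF 8D at offsets 20–23.
U+0037 → 1-byte form 37 at offsets 24–24.
Offset 24 falls in char 8's range; it's byte 1 of 37 = 0x37.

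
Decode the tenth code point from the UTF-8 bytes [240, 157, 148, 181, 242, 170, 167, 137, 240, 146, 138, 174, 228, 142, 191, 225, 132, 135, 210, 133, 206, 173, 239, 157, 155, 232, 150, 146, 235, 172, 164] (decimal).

Offset 0: leading byte 0xF0 = 11110000 → 4-byte char #1 = F0 9D 94 B5.
Offset 4: leading byte 0xF2 = 11110010 → 4-byte char #2 = F2 AA A7 89.
Offset 8: leading byte 0xF0 = 11110000 → 4-byte char #3 = F0 92 8A AE.
Offset 12: leading byte 0xE4 = 11100100 → 3-byte char #4 = E4 8E BF.
Offset 15: leading byte 0xE1 = 11100001 → 3-byte char #5 = E1 84 87.
Offset 18: leading byte 0xD2 = 11010010 → 2-byte char #6 = D2 85.
Offset 20: leading byte 0xCE = 11001110 → 2-byte char #7 = CE AD.
Offset 22: leading byte 0xEF = 11101111 → 3-byte char #8 = EF 9D 9B.
Offset 25: leading byte 0xE8 = 11101000 → 3-byte char #9 = E8 96 92.
Offset 28: leading byte 0xEB = 11101011 → 3-byte char #10 = EB AC A4.
Leading byte 0xEB = 11101011 matches 1110xxxx → 3-byte sequence.
Byte 1: 0xEB = 11101011, payload 1011 (4 bits).
Byte 2: 0xAC = 10101100 (10xxxxxx ✓), payload 101100.
Byte 3: 0xA4 = 10100100 (10xxxxxx ✓), payload 100100.
Concatenate: 1011101100100100 = 0xBB24 (16 bits → U+BB24).

U+BB24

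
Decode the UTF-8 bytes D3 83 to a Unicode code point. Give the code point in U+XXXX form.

U+04C3

Leading byte 0xD3 = 11010011 matches 110xxxxx → 2-byte sequence.
Byte 1: 0xD3 = 11010011, payload 10011 (5 bits).
Byte 2: 0x83 = 10000011 (10xxxxxx ✓), payload 000011.
Concatenate: 10011000011 = 0x4C3 (11 bits → U+04C3).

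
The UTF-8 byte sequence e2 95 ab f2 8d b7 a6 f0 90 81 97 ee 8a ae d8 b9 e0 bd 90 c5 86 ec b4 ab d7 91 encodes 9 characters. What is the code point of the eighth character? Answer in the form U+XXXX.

Offset 0: leading byte 0xE2 = 11100010 → 3-byte char #1 = E2 95 AB.
Offset 3: leading byte 0xF2 = 11110010 → 4-byte char #2 = F2 8D B7 A6.
Offset 7: leading byte 0xF0 = 11110000 → 4-byte char #3 = F0 90 81 97.
Offset 11: leading byte 0xEE = 11101110 → 3-byte char #4 = EE 8A AE.
Offset 14: leading byte 0xD8 = 11011000 → 2-byte char #5 = D8 B9.
Offset 16: leading byte 0xE0 = 11100000 → 3-byte char #6 = E0 BD 90.
Offset 19: leading byte 0xC5 = 11000101 → 2-byte char #7 = C5 86.
Offset 21: leading byte 0xEC = 11101100 → 3-byte char #8 = EC B4 AB.
Leading byte 0xEC = 11101100 matches 1110xxxx → 3-byte sequence.
Byte 1: 0xEC = 11101100, payload 1100 (4 bits).
Byte 2: 0xB4 = 10110100 (10xxxxxx ✓), payload 110100.
Byte 3: 0xAB = 10101011 (10xxxxxx ✓), payload 101011.
Concatenate: 1100110100101011 = 0xCD2B (16 bits → U+CD2B).

U+CD2B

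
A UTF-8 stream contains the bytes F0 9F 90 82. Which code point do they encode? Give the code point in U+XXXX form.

U+1F402

Leading byte 0xF0 = 11110000 matches 11110xxx → 4-byte sequence.
Byte 1: 0xF0 = 11110000, payload 000 (3 bits).
Byte 2: 0x9F = 10011111 (10xxxxxx ✓), payload 011111.
Byte 3: 0x90 = 10010000 (10xxxxxx ✓), payload 010000.
Byte 4: 0x82 = 10000010 (10xxxxxx ✓), payload 000010.
Concatenate: 000011111010000000010 = 0x1F402 (21 bits → U+1F402).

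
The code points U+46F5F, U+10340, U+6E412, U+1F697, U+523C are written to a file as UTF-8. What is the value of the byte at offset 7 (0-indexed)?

U+46F5F → 4-byte form F1 86 BD 9F at offsets 0–3.
U+10340 → 4-byte form F0 90 8D 80 at offsets 4–7.
Offset 7 falls in char 2's range; it's byte 4 of F0 90 8D 80 = 0x80.

0x80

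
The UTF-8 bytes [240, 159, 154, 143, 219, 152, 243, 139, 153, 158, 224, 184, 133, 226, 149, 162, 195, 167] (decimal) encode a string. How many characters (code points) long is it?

Byte at offset 0: 0xF0 = 11110000 → 4-byte char (#1). Advance 4.
Byte at offset 4: 0xDB = 11011011 → 2-byte char (#2). Advance 2.
Byte at offset 6: 0xF3 = 11110011 → 4-byte char (#3). Advance 4.
Byte at offset 10: 0xE0 = 11100000 → 3-byte char (#4). Advance 3.
Byte at offset 13: 0xE2 = 11100010 → 3-byte char (#5). Advance 3.
Byte at offset 16: 0xC3 = 11000011 → 2-byte char (#6). Advance 2.
Reached end at offset 18 after 6 code points.

6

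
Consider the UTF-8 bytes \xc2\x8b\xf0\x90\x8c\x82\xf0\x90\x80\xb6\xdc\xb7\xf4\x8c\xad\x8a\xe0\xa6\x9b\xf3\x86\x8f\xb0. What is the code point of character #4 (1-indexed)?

Offset 0: leading byte 0xC2 = 11000010 → 2-byte char #1 = C2 8B.
Offset 2: leading byte 0xF0 = 11110000 → 4-byte char #2 = F0 90 8C 82.
Offset 6: leading byte 0xF0 = 11110000 → 4-byte char #3 = F0 90 80 B6.
Offset 10: leading byte 0xDC = 11011100 → 2-byte char #4 = DC B7.
Leading byte 0xDC = 11011100 matches 110xxxxx → 2-byte sequence.
Byte 1: 0xDC = 11011100, payload 11100 (5 bits).
Byte 2: 0xB7 = 10110111 (10xxxxxx ✓), payload 110111.
Concatenate: 11100110111 = 0x737 (11 bits → U+0737).

U+0737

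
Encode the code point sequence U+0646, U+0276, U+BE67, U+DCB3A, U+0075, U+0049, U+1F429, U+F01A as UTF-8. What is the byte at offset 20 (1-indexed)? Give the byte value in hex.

1-indexed offset 20 is 0-indexed offset 19.
U+0646 → 2-byte form D9 86 at offsets 0–1.
U+0276 → 2-byte form C9 B6 at offsets 2–3.
U+BE67 → 3-byte form EB B9 A7 at offsets 4–6.
U+DCB3A → 4-byte form F3 9C AC BA at offsets 7–10.
U+0075 → 1-byte form 75 at offsets 11–11.
U+0049 → 1-byte form 49 at offsets 12–12.
U+1F429 → 4-byte form F0 9F 90 A9 at offsets 13–16.
U+F01A → 3-byte form EF 80 9A at offsets 17–19.
Offset 19 falls in char 8's range; it's byte 3 of EF 80 9A = 0x9A.

0x9A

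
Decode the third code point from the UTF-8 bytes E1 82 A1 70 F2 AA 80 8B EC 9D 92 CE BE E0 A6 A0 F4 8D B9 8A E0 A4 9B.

U+AA00B

Offset 0: leading byte 0xE1 = 11100001 → 3-byte char #1 = E1 82 A1.
Offset 3: leading byte 0x70 = 01110000 → 1-byte char #2 = 70.
Offset 4: leading byte 0xF2 = 11110010 → 4-byte char #3 = F2 AA 80 8B.
Leading byte 0xF2 = 11110010 matches 11110xxx → 4-byte sequence.
Byte 1: 0xF2 = 11110010, payload 010 (3 bits).
Byte 2: 0xAA = 10101010 (10xxxxxx ✓), payload 101010.
Byte 3: 0x80 = 10000000 (10xxxxxx ✓), payload 000000.
Byte 4: 0x8B = 10001011 (10xxxxxx ✓), payload 001011.
Concatenate: 010101010000000001011 = 0xAA00B (21 bits → U+AA00B).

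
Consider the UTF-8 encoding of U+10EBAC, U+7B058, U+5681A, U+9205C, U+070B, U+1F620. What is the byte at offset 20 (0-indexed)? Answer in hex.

0x98

U+10EBAC → 4-byte form F4 8E AE AC at offsets 0–3.
U+7B058 → 4-byte form F1 BB 81 98 at offsets 4–7.
U+5681A → 4-byte form F1 96 A0 9A at offsets 8–11.
U+9205C → 4-byte form F2 92 81 9C at offsets 12–15.
U+070B → 2-byte form DC 8B at offsets 16–17.
U+1F620 → 4-byte form F0 9F 98 A0 at offsets 18–21.
Offset 20 falls in char 6's range; it's byte 3 of F0 9F 98 A0 = 0x98.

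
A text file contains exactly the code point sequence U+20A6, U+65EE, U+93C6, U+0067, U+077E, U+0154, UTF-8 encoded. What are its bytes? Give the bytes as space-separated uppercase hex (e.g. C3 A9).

U+20A6: 3-byte form → E2 82 A6.
U+65EE: 3-byte form → E6 97 AE.
U+93C6: 3-byte form → E9 8F 86.
U+0067: 1-byte form → 67.
U+077E: 2-byte form → DD BE.
U+0154: 2-byte form → C5 94.
Concatenated (14 bytes): E2 82 A6 E6 97 AE E9 8F 86 67 DD BE C5 94.

E2 82 A6 E6 97 AE E9 8F 86 67 DD BE C5 94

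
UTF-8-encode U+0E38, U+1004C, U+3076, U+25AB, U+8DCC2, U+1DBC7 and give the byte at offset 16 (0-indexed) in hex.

0x82

U+0E38 → 3-byte form E0 B8 B8 at offsets 0–2.
U+1004C → 4-byte form F0 90 81 8C at offsets 3–6.
U+3076 → 3-byte form E3 81 B6 at offsets 7–9.
U+25AB → 3-byte form E2 96 AB at offsets 10–12.
U+8DCC2 → 4-byte form F2 8D B3 82 at offsets 13–16.
Offset 16 falls in char 5's range; it's byte 4 of F2 8D B3 82 = 0x82.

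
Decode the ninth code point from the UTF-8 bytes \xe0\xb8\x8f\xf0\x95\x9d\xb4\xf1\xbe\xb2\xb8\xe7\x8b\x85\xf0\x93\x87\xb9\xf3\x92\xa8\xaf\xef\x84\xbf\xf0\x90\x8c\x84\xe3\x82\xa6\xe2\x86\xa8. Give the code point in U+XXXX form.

Offset 0: leading byte 0xE0 = 11100000 → 3-byte char #1 = E0 B8 8F.
Offset 3: leading byte 0xF0 = 11110000 → 4-byte char #2 = F0 95 9D B4.
Offset 7: leading byte 0xF1 = 11110001 → 4-byte char #3 = F1 BE B2 B8.
Offset 11: leading byte 0xE7 = 11100111 → 3-byte char #4 = E7 8B 85.
Offset 14: leading byte 0xF0 = 11110000 → 4-byte char #5 = F0 93 87 B9.
Offset 18: leading byte 0xF3 = 11110011 → 4-byte char #6 = F3 92 A8 AF.
Offset 22: leading byte 0xEF = 11101111 → 3-byte char #7 = EF 84 BF.
Offset 25: leading byte 0xF0 = 11110000 → 4-byte char #8 = F0 90 8C 84.
Offset 29: leading byte 0xE3 = 11100011 → 3-byte char #9 = E3 82 A6.
Leading byte 0xE3 = 11100011 matches 1110xxxx → 3-byte sequence.
Byte 1: 0xE3 = 11100011, payload 0011 (4 bits).
Byte 2: 0x82 = 10000010 (10xxxxxx ✓), payload 000010.
Byte 3: 0xA6 = 10100110 (10xxxxxx ✓), payload 100110.
Concatenate: 0011000010100110 = 0x30A6 (16 bits → U+30A6).

U+30A6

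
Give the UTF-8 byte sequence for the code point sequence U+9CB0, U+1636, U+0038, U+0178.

E9 B2 B0 E1 98 B6 38 C5 B8

U+9CB0: 3-byte form → E9 B2 B0.
U+1636: 3-byte form → E1 98 B6.
U+0038: 1-byte form → 38.
U+0178: 2-byte form → C5 B8.
Concatenated (9 bytes): E9 B2 B0 E1 98 B6 38 C5 B8.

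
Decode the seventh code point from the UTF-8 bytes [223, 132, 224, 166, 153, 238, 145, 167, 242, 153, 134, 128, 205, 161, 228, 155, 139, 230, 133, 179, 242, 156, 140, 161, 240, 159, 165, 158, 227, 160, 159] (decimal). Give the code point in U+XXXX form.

Offset 0: leading byte 0xDF = 11011111 → 2-byte char #1 = DF 84.
Offset 2: leading byte 0xE0 = 11100000 → 3-byte char #2 = E0 A6 99.
Offset 5: leading byte 0xEE = 11101110 → 3-byte char #3 = EE 91 A7.
Offset 8: leading byte 0xF2 = 11110010 → 4-byte char #4 = F2 99 86 80.
Offset 12: leading byte 0xCD = 11001101 → 2-byte char #5 = CD A1.
Offset 14: leading byte 0xE4 = 11100100 → 3-byte char #6 = E4 9B 8B.
Offset 17: leading byte 0xE6 = 11100110 → 3-byte char #7 = E6 85 B3.
Leading byte 0xE6 = 11100110 matches 1110xxxx → 3-byte sequence.
Byte 1: 0xE6 = 11100110, payload 0110 (4 bits).
Byte 2: 0x85 = 10000101 (10xxxxxx ✓), payload 000101.
Byte 3: 0xB3 = 10110011 (10xxxxxx ✓), payload 110011.
Concatenate: 0110000101110011 = 0x6173 (16 bits → U+6173).

U+6173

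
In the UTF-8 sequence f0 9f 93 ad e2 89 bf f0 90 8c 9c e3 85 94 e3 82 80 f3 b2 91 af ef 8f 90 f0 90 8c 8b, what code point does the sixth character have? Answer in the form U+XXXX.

U+F246F

Offset 0: leading byte 0xF0 = 11110000 → 4-byte char #1 = F0 9F 93 AD.
Offset 4: leading byte 0xE2 = 11100010 → 3-byte char #2 = E2 89 BF.
Offset 7: leading byte 0xF0 = 11110000 → 4-byte char #3 = F0 90 8C 9C.
Offset 11: leading byte 0xE3 = 11100011 → 3-byte char #4 = E3 85 94.
Offset 14: leading byte 0xE3 = 11100011 → 3-byte char #5 = E3 82 80.
Offset 17: leading byte 0xF3 = 11110011 → 4-byte char #6 = F3 B2 91 AF.
Leading byte 0xF3 = 11110011 matches 11110xxx → 4-byte sequence.
Byte 1: 0xF3 = 11110011, payload 011 (3 bits).
Byte 2: 0xB2 = 10110010 (10xxxxxx ✓), payload 110010.
Byte 3: 0x91 = 10010001 (10xxxxxx ✓), payload 010001.
Byte 4: 0xAF = 10101111 (10xxxxxx ✓), payload 101111.
Concatenate: 011110010010001101111 = 0xF246F (21 bits → U+F246F).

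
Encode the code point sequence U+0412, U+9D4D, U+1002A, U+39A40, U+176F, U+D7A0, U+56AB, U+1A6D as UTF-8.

D0 92 E9 B5 8D F0 90 80 AA F0 B9 A9 80 E1 9D AF ED 9E A0 E5 9A AB E1 A9 AD

U+0412: 2-byte form → D0 92.
U+9D4D: 3-byte form → E9 B5 8D.
U+1002A: 4-byte form → F0 90 80 AA.
U+39A40: 4-byte form → F0 B9 A9 80.
U+176F: 3-byte form → E1 9D AF.
U+D7A0: 3-byte form → ED 9E A0.
U+56AB: 3-byte form → E5 9A AB.
U+1A6D: 3-byte form → E1 A9 AD.
Concatenated (25 bytes): D0 92 E9 B5 8D F0 90 80 AA F0 B9 A9 80 E1 9D AF ED 9E A0 E5 9A AB E1 A9 AD.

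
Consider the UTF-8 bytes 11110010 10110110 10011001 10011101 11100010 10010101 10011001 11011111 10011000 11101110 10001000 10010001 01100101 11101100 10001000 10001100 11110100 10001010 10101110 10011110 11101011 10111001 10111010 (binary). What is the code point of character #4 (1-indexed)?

Offset 0: leading byte 0xF2 = 11110010 → 4-byte char #1 = F2 B6 99 9D.
Offset 4: leading byte 0xE2 = 11100010 → 3-byte char #2 = E2 95 99.
Offset 7: leading byte 0xDF = 11011111 → 2-byte char #3 = DF 98.
Offset 9: leading byte 0xEE = 11101110 → 3-byte char #4 = EE 88 91.
Leading byte 0xEE = 11101110 matches 1110xxxx → 3-byte sequence.
Byte 1: 0xEE = 11101110, payload 1110 (4 bits).
Byte 2: 0x88 = 10001000 (10xxxxxx ✓), payload 001000.
Byte 3: 0x91 = 10010001 (10xxxxxx ✓), payload 010001.
Concatenate: 1110001000010001 = 0xE211 (16 bits → U+E211).

U+E211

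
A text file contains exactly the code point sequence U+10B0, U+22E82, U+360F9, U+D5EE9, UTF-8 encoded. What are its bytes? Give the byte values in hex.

E1 82 B0 F0 A2 BA 82 F0 B6 83 B9 F3 95 BB A9

U+10B0: 3-byte form → E1 82 B0.
U+22E82: 4-byte form → F0 A2 BA 82.
U+360F9: 4-byte form → F0 B6 83 B9.
U+D5EE9: 4-byte form → F3 95 BB A9.
Concatenated (15 bytes): E1 82 B0 F0 A2 BA 82 F0 B6 83 B9 F3 95 BB A9.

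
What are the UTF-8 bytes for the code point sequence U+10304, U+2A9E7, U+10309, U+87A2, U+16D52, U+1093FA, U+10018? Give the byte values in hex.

F0 90 8C 84 F0 AA A7 A7 F0 90 8C 89 E8 9E A2 F0 96 B5 92 F4 89 8F BA F0 90 80 98

U+10304: 4-byte form → F0 90 8C 84.
U+2A9E7: 4-byte form → F0 AA A7 A7.
U+10309: 4-byte form → F0 90 8C 89.
U+87A2: 3-byte form → E8 9E A2.
U+16D52: 4-byte form → F0 96 B5 92.
U+1093FA: 4-byte form → F4 89 8F BA.
U+10018: 4-byte form → F0 90 80 98.
Concatenated (27 bytes): F0 90 8C 84 F0 AA A7 A7 F0 90 8C 89 E8 9E A2 F0 96 B5 92 F4 89 8F BA F0 90 80 98.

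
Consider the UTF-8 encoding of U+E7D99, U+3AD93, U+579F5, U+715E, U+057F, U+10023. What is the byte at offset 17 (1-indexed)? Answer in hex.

0xBF

1-indexed offset 17 is 0-indexed offset 16.
U+E7D99 → 4-byte form F3 A7 B6 99 at offsets 0–3.
U+3AD93 → 4-byte form F0 BA B6 93 at offsets 4–7.
U+579F5 → 4-byte form F1 97 A7 B5 at offsets 8–11.
U+715E → 3-byte form E7 85 9E at offsets 12–14.
U+057F → 2-byte form D5 BF at offsets 15–16.
Offset 16 falls in char 5's range; it's byte 2 of D5 BF = 0xBF.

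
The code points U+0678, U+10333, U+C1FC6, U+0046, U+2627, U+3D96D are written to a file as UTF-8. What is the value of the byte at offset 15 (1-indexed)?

1-indexed offset 15 is 0-indexed offset 14.
U+0678 → 2-byte form D9 B8 at offsets 0–1.
U+10333 → 4-byte form F0 90 8C B3 at offsets 2–5.
U+C1FC6 → 4-byte form F3 81 BF 86 at offsets 6–9.
U+0046 → 1-byte form 46 at offsets 10–10.
U+2627 → 3-byte form E2 98 A7 at offsets 11–13.
U+3D96D → 4-byte form F0 BD A5 AD at offsets 14–17.
Offset 14 falls in char 6's range; it's byte 1 of F0 BD A5 AD = 0xF0.

0xF0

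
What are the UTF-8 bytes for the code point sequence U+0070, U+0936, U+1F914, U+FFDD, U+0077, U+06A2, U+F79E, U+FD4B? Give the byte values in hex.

70 E0 A4 B6 F0 9F A4 94 EF BF 9D 77 DA A2 EF 9E 9E EF B5 8B

U+0070: 1-byte form → 70.
U+0936: 3-byte form → E0 A4 B6.
U+1F914: 4-byte form → F0 9F A4 94.
U+FFDD: 3-byte form → EF BF 9D.
U+0077: 1-byte form → 77.
U+06A2: 2-byte form → DA A2.
U+F79E: 3-byte form → EF 9E 9E.
U+FD4B: 3-byte form → EF B5 8B.
Concatenated (20 bytes): 70 E0 A4 B6 F0 9F A4 94 EF BF 9D 77 DA A2 EF 9E 9E EF B5 8B.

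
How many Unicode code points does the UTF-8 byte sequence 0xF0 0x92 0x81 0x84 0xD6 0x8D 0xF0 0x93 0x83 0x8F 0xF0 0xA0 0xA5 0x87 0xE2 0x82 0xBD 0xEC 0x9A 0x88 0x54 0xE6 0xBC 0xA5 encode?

8

Byte at offset 0: 0xF0 = 11110000 → 4-byte char (#1). Advance 4.
Byte at offset 4: 0xD6 = 11010110 → 2-byte char (#2). Advance 2.
Byte at offset 6: 0xF0 = 11110000 → 4-byte char (#3). Advance 4.
Byte at offset 10: 0xF0 = 11110000 → 4-byte char (#4). Advance 4.
Byte at offset 14: 0xE2 = 11100010 → 3-byte char (#5). Advance 3.
Byte at offset 17: 0xEC = 11101100 → 3-byte char (#6). Advance 3.
Byte at offset 20: 0x54 = 01010100 → 1-byte char (#7). Advance 1.
Byte at offset 21: 0xE6 = 11100110 → 3-byte char (#8). Advance 3.
Reached end at offset 24 after 8 code points.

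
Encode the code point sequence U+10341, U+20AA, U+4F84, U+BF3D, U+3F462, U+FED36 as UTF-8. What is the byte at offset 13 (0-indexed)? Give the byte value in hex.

U+10341 → 4-byte form F0 90 8D 81 at offsets 0–3.
U+20AA → 3-byte form E2 82 AA at offsets 4–6.
U+4F84 → 3-byte form E4 BE 84 at offsets 7–9.
U+BF3D → 3-byte form EB BC BD at offsets 10–12.
U+3F462 → 4-byte form F0 BF 91 A2 at offsets 13–16.
Offset 13 falls in char 5's range; it's byte 1 of F0 BF 91 A2 = 0xF0.

0xF0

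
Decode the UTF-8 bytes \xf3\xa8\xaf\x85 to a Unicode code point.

U+E8BC5

Leading byte 0xF3 = 11110011 matches 11110xxx → 4-byte sequence.
Byte 1: 0xF3 = 11110011, payload 011 (3 bits).
Byte 2: 0xA8 = 10101000 (10xxxxxx ✓), payload 101000.
Byte 3: 0xAF = 10101111 (10xxxxxx ✓), payload 101111.
Byte 4: 0x85 = 10000101 (10xxxxxx ✓), payload 000101.
Concatenate: 011101000101111000101 = 0xE8BC5 (21 bits → U+E8BC5).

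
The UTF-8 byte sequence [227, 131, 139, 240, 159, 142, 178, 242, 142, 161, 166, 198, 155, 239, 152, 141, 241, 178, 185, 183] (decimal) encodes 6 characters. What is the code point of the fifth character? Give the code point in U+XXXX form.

Offset 0: leading byte 0xE3 = 11100011 → 3-byte char #1 = E3 83 8B.
Offset 3: leading byte 0xF0 = 11110000 → 4-byte char #2 = F0 9F 8E B2.
Offset 7: leading byte 0xF2 = 11110010 → 4-byte char #3 = F2 8E A1 A6.
Offset 11: leading byte 0xC6 = 11000110 → 2-byte char #4 = C6 9B.
Offset 13: leading byte 0xEF = 11101111 → 3-byte char #5 = EF 98 8D.
Leading byte 0xEF = 11101111 matches 1110xxxx → 3-byte sequence.
Byte 1: 0xEF = 11101111, payload 1111 (4 bits).
Byte 2: 0x98 = 10011000 (10xxxxxx ✓), payload 011000.
Byte 3: 0x8D = 10001101 (10xxxxxx ✓), payload 001101.
Concatenate: 1111011000001101 = 0xF60D (16 bits → U+F60D).

U+F60D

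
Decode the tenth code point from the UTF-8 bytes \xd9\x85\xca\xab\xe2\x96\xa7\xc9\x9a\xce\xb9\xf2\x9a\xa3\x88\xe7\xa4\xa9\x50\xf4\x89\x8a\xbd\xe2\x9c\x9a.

Offset 0: leading byte 0xD9 = 11011001 → 2-byte char #1 = D9 85.
Offset 2: leading byte 0xCA = 11001010 → 2-byte char #2 = CA AB.
Offset 4: leading byte 0xE2 = 11100010 → 3-byte char #3 = E2 96 A7.
Offset 7: leading byte 0xC9 = 11001001 → 2-byte char #4 = C9 9A.
Offset 9: leading byte 0xCE = 11001110 → 2-byte char #5 = CE B9.
Offset 11: leading byte 0xF2 = 11110010 → 4-byte char #6 = F2 9A A3 88.
Offset 15: leading byte 0xE7 = 11100111 → 3-byte char #7 = E7 A4 A9.
Offset 18: leading byte 0x50 = 01010000 → 1-byte char #8 = 50.
Offset 19: leading byte 0xF4 = 11110100 → 4-byte char #9 = F4 89 8A BD.
Offset 23: leading byte 0xE2 = 11100010 → 3-byte char #10 = E2 9C 9A.
Leading byte 0xE2 = 11100010 matches 1110xxxx → 3-byte sequence.
Byte 1: 0xE2 = 11100010, payload 0010 (4 bits).
Byte 2: 0x9C = 10011100 (10xxxxxx ✓), payload 011100.
Byte 3: 0x9A = 10011010 (10xxxxxx ✓), payload 011010.
Concatenate: 0010011100011010 = 0x271A (16 bits → U+271A).

U+271A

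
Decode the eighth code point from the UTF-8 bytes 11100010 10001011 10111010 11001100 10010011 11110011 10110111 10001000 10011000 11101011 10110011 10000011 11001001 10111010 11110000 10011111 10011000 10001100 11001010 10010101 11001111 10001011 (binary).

Offset 0: leading byte 0xE2 = 11100010 → 3-byte char #1 = E2 8B BA.
Offset 3: leading byte 0xCC = 11001100 → 2-byte char #2 = CC 93.
Offset 5: leading byte 0xF3 = 11110011 → 4-byte char #3 = F3 B7 88 98.
Offset 9: leading byte 0xEB = 11101011 → 3-byte char #4 = EB B3 83.
Offset 12: leading byte 0xC9 = 11001001 → 2-byte char #5 = C9 BA.
Offset 14: leading byte 0xF0 = 11110000 → 4-byte char #6 = F0 9F 98 8C.
Offset 18: leading byte 0xCA = 11001010 → 2-byte char #7 = CA 95.
Offset 20: leading byte 0xCF = 11001111 → 2-byte char #8 = CF 8B.
Leading byte 0xCF = 11001111 matches 110xxxxx → 2-byte sequence.
Byte 1: 0xCF = 11001111, payload 01111 (5 bits).
Byte 2: 0x8B = 10001011 (10xxxxxx ✓), payload 001011.
Concatenate: 01111001011 = 0x3CB (11 bits → U+03CB).

U+03CB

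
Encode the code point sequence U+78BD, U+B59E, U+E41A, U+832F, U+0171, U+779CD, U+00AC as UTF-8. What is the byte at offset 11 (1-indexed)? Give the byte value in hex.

1-indexed offset 11 is 0-indexed offset 10.
U+78BD → 3-byte form E7 A2 BD at offsets 0–2.
U+B59E → 3-byte form EB 96 9E at offsets 3–5.
U+E41A → 3-byte form EE 90 9A at offsets 6–8.
U+832F → 3-byte form E8 8C AF at offsets 9–11.
Offset 10 falls in char 4's range; it's byte 2 of E8 8C AF = 0x8C.

0x8C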